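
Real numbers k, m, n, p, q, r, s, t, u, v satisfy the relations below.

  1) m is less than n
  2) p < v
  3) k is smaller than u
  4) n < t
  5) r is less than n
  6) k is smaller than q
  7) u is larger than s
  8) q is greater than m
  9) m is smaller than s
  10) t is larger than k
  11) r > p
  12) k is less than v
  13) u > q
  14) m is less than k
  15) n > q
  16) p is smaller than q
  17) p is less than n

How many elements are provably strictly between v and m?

The relations place m below v. An element lies strictly between them when it is forced above m and also forced below v.
Above m: {k, s, q, u, n, t}. Below v: {p, k}.
Intersection: {k} — 1.

1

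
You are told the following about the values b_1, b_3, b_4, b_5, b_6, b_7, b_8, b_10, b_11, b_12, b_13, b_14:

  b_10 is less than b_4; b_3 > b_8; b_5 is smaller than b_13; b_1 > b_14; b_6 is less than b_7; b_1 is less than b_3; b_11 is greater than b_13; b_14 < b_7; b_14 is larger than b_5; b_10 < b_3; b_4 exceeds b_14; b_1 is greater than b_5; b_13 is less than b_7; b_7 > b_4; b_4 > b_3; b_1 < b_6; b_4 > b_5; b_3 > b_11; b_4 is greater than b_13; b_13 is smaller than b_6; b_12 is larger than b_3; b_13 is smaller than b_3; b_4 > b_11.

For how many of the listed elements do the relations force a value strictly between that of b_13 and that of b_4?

2

Chaining upward from b_13 reaches: b_11, b_6, b_3, b_7, b_12.
Chaining downward from b_4 reaches: b_10, b_5, b_14, b_8, b_1, b_11, b_3.
Strictly between b_13 and b_4 are those in both lists: b_11, b_3 — 2 elements.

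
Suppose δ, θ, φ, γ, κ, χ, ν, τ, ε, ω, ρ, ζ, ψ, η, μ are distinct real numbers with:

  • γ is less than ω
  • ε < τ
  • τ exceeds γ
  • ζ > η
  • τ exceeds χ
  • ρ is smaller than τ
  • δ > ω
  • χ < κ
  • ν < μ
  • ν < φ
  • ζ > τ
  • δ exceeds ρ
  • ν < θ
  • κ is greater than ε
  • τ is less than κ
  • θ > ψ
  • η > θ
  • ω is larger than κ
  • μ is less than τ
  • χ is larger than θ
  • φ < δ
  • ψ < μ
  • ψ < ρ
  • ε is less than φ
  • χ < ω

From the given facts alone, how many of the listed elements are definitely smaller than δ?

12

The elements the relations force below δ are ε, ψ, ν, ρ, θ, μ, γ, χ, τ, κ, ω, φ — no chain reaches any other.
That is 12.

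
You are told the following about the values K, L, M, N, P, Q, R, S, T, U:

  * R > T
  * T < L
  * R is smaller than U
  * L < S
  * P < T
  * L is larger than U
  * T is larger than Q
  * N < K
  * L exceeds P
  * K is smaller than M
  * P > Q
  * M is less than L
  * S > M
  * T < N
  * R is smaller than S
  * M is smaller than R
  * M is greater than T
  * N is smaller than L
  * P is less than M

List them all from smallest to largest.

Q < P < T < N < K < M < R < U < L < S

Nothing is placed below Q, so it is least; from there Q < P; P < T; T < N; N < K; K < M; M < R; R < U; U < L; L < S, each given directly.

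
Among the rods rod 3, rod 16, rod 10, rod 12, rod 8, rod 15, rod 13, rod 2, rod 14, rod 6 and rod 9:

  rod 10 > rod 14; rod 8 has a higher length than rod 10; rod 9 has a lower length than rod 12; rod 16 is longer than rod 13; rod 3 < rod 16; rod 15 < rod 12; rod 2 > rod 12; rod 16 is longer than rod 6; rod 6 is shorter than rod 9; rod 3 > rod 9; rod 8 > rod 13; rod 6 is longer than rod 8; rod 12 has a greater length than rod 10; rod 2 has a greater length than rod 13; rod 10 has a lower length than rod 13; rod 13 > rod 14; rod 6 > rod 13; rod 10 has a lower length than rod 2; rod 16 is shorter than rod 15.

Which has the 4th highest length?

rod 16

Piecing the relations together gives one ordering: rod 14 < rod 10 < rod 13 < rod 8 < rod 6 < rod 9 < rod 3 < rod 16 < rod 15 < rod 12 < rod 2.
Counting 4 from the largest end gives rod 16.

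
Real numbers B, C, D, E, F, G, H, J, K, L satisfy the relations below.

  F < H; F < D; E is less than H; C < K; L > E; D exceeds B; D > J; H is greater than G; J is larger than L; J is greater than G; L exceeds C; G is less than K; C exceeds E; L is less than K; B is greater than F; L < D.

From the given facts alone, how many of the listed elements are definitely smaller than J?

4

From J the given relations immediately reach G, L.
From those, E, C — 4 in total.
No other element is forced below J by the given relations, so the count is 4.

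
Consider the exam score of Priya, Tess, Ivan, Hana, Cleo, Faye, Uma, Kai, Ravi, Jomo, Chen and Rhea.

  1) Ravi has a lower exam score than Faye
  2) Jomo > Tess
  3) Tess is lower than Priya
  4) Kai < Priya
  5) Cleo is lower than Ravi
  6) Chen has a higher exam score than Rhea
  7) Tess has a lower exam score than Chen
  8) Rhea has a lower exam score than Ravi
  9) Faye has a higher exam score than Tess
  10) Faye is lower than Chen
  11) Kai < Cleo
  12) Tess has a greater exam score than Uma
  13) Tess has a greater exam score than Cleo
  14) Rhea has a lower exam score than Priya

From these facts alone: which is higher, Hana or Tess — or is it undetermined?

Following every chain through Hana: nothing is chained to Hana.
Tess is not reached, and no chain runs the other way from Tess to Hana.
So the given relations leave the order of Hana and Tess undetermined.

undetermined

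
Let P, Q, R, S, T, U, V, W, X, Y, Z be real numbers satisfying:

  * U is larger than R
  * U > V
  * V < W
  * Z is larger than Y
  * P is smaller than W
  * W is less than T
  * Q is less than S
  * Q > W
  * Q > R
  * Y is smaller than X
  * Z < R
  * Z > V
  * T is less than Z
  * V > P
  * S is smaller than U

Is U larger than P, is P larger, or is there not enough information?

U

P < W and W < T give P < T.
With T < Z: P < W < T < Z.
With Z < R: P < W < T < Z < R.
With R < U: P < W < T < Z < R < U.
So U is larger.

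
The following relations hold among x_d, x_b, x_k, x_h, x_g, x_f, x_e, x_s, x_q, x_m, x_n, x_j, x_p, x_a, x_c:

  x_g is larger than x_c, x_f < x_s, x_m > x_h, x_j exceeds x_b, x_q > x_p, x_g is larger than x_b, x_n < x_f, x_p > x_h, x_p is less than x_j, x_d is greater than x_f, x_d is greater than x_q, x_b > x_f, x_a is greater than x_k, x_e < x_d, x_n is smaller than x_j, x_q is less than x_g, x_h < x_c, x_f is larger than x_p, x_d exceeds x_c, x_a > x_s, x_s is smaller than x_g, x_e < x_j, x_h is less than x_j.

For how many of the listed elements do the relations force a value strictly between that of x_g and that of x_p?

The relations place x_p below x_g. An element lies strictly between them when it is forced above x_p and also forced below x_g.
Above x_p: {x_f, x_q, x_b, x_s, x_a, x_j, x_d}. Below x_g: {x_h, x_n, x_f, x_q, x_b, x_s, x_c}.
Intersection: {x_f, x_q, x_b, x_s} — 4.

4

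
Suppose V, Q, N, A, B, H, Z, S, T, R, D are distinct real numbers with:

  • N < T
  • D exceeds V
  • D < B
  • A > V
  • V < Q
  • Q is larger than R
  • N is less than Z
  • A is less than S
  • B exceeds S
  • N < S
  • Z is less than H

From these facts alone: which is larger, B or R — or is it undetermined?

undetermined

Following every chain through R: above R we get Q.
B is not reached, and no chain runs the other way from B to R.
So the given relations leave the order of R and B undetermined.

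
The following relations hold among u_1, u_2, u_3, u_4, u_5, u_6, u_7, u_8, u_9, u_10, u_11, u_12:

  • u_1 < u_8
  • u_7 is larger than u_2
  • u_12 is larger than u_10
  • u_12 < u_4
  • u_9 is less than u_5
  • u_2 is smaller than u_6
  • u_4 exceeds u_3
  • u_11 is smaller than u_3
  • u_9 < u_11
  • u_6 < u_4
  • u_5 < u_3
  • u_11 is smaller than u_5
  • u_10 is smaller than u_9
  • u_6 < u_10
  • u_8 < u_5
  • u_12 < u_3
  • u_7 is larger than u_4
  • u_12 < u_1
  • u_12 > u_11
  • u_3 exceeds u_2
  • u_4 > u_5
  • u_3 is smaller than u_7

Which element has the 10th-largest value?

u_10

Chaining the given pairs: u_2 < u_6 < u_10 < u_9 < u_11 < u_12 < u_1 < u_8 < u_5 < u_3 < u_4 < u_7.
Counting 10 from the largest end gives u_10.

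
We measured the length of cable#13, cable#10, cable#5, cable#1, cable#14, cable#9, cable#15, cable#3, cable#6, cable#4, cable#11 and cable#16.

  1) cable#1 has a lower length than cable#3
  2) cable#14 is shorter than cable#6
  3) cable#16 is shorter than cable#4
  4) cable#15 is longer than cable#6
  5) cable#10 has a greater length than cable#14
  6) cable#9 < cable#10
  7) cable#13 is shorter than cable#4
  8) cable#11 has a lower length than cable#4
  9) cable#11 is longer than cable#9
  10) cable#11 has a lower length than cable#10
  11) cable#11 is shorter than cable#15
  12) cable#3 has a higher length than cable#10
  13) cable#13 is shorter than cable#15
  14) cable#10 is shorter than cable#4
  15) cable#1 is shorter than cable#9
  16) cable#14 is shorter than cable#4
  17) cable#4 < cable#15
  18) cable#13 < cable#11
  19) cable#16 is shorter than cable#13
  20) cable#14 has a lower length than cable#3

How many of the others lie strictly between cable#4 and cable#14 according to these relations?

The relations place cable#14 below cable#4. An element lies strictly between them when it is forced above cable#14 and also forced below cable#4.
Above cable#14: {cable#10, cable#6, cable#15, cable#3}. Below cable#4: {cable#16, cable#13, cable#1, cable#9, cable#11, cable#10}.
Intersection: {cable#10} — 1.

1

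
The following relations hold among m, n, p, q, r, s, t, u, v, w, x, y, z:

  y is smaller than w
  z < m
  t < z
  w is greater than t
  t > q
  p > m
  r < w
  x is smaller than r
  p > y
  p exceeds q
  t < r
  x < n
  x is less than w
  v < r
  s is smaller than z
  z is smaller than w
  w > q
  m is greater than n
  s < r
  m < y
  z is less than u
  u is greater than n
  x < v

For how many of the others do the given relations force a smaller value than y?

The elements the relations force below y are q, x, s, t, z, n, m — no chain reaches any other.
That is 7.

7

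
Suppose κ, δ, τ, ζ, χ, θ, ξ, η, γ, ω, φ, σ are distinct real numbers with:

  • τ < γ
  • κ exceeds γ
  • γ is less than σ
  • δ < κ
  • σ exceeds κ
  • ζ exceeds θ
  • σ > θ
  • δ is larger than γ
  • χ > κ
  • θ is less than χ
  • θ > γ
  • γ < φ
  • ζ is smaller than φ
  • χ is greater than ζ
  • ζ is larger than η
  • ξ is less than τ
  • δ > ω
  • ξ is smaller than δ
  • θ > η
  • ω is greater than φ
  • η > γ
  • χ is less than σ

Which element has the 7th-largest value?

Piecing the relations together gives one ordering: ξ < τ < γ < η < θ < ζ < φ < ω < δ < κ < χ < σ.
Counting 7 from the largest end gives ζ.

ζ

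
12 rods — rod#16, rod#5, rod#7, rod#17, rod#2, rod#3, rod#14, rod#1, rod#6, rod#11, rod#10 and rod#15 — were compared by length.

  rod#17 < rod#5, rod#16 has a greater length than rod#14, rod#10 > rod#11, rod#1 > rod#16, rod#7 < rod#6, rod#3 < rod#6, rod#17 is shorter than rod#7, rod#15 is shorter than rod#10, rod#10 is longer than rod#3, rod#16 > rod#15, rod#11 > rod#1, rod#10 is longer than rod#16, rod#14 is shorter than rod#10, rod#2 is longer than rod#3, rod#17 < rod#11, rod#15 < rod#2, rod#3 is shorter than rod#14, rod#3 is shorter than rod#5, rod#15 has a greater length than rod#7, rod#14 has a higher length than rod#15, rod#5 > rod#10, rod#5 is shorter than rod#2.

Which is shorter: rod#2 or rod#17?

rod#17 < rod#7 and rod#7 < rod#15 give rod#17 < rod#15.
Then rod#15 < rod#14 extends the chain to rod#14.
With rod#14 < rod#16: rod#17 < rod#7 < rod#15 < rod#14 < rod#16.
With rod#16 < rod#1: rod#17 < rod#7 < rod#15 < rod#14 < rod#16 < rod#1.
Then rod#1 < rod#11 extends the chain to rod#11.
With rod#11 < rod#10: rod#17 < rod#7 < rod#15 < rod#14 < rod#16 < rod#1 < rod#11 < rod#10.
Then rod#10 < rod#5 extends the chain to rod#5.
With rod#5 < rod#2: rod#17 < rod#7 < rod#15 < rod#14 < rod#16 < rod#1 < rod#11 < rod#10 < rod#5 < rod#2.
So rod#17 < rod#2; rod#17 is the shorter of the two.

rod#17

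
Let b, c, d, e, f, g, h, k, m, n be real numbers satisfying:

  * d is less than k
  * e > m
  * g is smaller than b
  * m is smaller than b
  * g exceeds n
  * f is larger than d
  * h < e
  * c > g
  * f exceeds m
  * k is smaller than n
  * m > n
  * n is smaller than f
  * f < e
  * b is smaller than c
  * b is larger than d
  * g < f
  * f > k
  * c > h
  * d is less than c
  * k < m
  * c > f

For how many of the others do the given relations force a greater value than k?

7

Directly above k: n, m, f.
One step further: g, b, e, c (7 so far).
No other element is forced above k by the given relations, so the count is 7.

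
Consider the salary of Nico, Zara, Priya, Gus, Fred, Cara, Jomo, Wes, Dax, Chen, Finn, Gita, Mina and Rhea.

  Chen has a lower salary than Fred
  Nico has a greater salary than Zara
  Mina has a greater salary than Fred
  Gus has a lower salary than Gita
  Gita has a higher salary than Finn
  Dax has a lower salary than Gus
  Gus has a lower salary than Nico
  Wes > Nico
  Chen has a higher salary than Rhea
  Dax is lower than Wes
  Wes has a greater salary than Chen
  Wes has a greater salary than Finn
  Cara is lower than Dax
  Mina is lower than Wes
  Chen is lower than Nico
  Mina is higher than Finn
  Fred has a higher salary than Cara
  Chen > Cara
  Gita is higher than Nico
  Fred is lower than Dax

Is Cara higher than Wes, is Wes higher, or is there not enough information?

Wes

Following the relations from Cara: Cara < Fred < Dax < Gus < Nico < Wes.
So Wes is higher.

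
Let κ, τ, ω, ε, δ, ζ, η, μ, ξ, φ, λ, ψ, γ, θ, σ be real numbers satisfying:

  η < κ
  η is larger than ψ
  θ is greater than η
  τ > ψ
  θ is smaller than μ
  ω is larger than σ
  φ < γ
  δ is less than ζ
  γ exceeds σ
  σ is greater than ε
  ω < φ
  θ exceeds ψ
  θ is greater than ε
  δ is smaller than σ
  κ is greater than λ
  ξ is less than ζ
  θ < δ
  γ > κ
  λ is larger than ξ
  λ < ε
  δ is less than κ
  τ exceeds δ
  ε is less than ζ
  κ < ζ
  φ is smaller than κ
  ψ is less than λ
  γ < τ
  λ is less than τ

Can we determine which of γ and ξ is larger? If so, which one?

γ

ξ < λ and λ < ε give ξ < ε.
With ε < θ: ξ < λ < ε < θ.
With θ < δ: ξ < λ < ε < θ < δ.
With δ < σ: ξ < λ < ε < θ < δ < σ.
Then σ < ω extends the chain to ω.
With ω < φ: ξ < λ < ε < θ < δ < σ < ω < φ.
With φ < κ: ξ < λ < ε < θ < δ < σ < ω < φ < κ.
With κ < γ: ξ < λ < ε < θ < δ < σ < ω < φ < κ < γ.
So γ is larger.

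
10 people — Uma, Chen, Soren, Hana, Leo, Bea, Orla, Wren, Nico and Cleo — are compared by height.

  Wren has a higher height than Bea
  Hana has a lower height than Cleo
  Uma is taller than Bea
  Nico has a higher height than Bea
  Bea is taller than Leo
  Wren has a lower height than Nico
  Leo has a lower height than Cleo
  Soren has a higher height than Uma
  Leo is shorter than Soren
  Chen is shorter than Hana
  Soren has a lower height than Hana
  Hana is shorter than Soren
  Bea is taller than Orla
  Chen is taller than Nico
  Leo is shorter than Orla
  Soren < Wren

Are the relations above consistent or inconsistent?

inconsistent

We have Hana < Soren stated directly, yet also Soren < Wren < Nico < Chen < Hana by chaining the others — so Soren < Hana. Contradiction.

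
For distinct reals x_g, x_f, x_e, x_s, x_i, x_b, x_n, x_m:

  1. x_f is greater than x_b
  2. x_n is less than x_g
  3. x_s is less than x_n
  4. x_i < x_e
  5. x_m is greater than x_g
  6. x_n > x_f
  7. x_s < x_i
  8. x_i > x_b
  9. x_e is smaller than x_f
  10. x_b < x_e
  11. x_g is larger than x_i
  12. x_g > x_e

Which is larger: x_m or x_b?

x_b < x_i and x_i < x_e give x_b < x_e.
With x_e < x_f: x_b < x_i < x_e < x_f.
With x_f < x_n: x_b < x_i < x_e < x_f < x_n.
With x_n < x_g: x_b < x_i < x_e < x_f < x_n < x_g.
With x_g < x_m: x_b < x_i < x_e < x_f < x_n < x_g < x_m.
So x_b < x_m; x_m is the larger of the two.

x_m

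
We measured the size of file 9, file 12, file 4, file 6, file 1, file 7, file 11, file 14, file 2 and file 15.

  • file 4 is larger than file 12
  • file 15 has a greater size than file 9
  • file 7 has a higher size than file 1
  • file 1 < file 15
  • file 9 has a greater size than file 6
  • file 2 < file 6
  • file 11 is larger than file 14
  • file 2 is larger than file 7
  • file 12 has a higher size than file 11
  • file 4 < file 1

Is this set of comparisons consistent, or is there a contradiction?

Every relation is compatible with file 14 < file 11 < file 12 < file 4 < file 1 < file 7 < file 2 < file 6 < file 9 < file 15; the set is consistent.

consistent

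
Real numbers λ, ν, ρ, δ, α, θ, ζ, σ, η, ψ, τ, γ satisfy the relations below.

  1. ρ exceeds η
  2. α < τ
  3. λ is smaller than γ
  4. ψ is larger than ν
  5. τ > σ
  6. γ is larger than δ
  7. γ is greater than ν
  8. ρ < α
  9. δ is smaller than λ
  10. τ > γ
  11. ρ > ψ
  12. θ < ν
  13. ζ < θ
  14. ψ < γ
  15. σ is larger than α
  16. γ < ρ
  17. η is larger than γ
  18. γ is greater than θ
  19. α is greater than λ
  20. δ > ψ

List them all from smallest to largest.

ζ < θ < ν < ψ < δ < λ < γ < η < ρ < α < σ < τ

Each adjacent pair is fixed by a given relation: ζ < θ; θ < ν; ν < ψ; ψ < δ; δ < λ; λ < γ; γ < η; η < ρ; ρ < α; α < σ; σ < τ. Chaining them end to end gives the full order.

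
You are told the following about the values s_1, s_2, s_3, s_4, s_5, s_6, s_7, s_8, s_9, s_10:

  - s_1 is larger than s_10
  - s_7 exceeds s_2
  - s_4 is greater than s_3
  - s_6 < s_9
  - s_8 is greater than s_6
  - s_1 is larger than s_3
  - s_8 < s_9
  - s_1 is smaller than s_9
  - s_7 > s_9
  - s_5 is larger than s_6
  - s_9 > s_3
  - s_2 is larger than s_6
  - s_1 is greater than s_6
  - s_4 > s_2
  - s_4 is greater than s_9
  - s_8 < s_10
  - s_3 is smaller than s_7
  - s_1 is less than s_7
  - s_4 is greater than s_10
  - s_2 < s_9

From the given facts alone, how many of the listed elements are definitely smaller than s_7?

The elements the relations force below s_7 are s_3, s_6, s_8, s_2, s_10, s_1, s_9 — no chain reaches any other.
That is 7.

7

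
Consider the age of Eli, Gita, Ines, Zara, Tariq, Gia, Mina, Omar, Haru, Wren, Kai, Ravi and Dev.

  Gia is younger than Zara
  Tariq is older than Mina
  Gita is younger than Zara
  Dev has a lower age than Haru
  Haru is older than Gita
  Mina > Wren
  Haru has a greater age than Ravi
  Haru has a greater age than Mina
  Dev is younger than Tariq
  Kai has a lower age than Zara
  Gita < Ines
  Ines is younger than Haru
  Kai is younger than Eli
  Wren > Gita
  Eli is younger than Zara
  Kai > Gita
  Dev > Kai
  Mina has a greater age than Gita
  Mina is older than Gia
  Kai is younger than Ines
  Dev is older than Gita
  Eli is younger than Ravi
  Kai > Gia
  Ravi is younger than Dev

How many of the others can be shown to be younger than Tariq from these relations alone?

Directly below Tariq: Dev, Mina.
One step further: Gia, Gita, Kai, Wren, Ravi (7 so far).
One step further: Eli (8 so far).
No other element is forced below Tariq by the given relations, so the count is 8.

8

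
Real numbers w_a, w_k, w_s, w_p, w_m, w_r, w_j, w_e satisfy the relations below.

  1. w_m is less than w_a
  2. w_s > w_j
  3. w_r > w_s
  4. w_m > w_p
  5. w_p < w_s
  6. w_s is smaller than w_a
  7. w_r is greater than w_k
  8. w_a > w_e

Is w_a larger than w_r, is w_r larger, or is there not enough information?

undetermined

Following every chain through w_r: below w_r we get w_j, w_k, w_p, w_s.
w_a is not reached, and no chain runs the other way from w_a to w_r.
So the given relations leave the order of w_r and w_a undetermined.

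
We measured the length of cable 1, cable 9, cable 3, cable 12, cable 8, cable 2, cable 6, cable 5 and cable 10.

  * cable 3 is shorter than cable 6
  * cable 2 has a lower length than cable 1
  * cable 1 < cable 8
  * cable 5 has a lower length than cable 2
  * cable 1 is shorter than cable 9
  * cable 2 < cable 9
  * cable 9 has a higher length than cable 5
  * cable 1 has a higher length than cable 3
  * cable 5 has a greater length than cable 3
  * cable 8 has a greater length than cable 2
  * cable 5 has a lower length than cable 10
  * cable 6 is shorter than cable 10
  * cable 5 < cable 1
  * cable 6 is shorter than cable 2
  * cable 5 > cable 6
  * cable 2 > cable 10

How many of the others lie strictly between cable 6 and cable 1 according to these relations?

The relations place cable 6 below cable 1. An element lies strictly between them when it is forced above cable 6 and also forced below cable 1.
Above cable 6: {cable 5, cable 10, cable 2, cable 8, cable 9}. Below cable 1: {cable 3, cable 5, cable 10, cable 2}.
Intersection: {cable 5, cable 10, cable 2} — 3.

3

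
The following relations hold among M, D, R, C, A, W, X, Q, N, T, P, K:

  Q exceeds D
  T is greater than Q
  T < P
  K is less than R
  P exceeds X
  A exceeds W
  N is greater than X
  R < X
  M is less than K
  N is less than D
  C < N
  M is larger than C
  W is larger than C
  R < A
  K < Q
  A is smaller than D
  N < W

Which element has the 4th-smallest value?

R

The consecutive relations fix a unique order: C < M < K < R < X < N < W < A < D < Q < T < P.
Counting 4 from the smallest end gives R.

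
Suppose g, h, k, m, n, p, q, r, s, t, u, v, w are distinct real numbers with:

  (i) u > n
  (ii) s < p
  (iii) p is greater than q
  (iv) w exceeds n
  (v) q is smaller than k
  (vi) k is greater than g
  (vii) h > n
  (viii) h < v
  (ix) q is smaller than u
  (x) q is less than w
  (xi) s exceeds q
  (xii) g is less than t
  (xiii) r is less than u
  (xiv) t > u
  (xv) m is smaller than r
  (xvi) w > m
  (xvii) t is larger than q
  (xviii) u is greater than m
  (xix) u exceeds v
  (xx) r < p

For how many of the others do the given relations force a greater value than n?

From n the given relations immediately reach h, u, w.
From those, v, t — 5 in total.
Nothing else is reachable above n; 5 in all.

5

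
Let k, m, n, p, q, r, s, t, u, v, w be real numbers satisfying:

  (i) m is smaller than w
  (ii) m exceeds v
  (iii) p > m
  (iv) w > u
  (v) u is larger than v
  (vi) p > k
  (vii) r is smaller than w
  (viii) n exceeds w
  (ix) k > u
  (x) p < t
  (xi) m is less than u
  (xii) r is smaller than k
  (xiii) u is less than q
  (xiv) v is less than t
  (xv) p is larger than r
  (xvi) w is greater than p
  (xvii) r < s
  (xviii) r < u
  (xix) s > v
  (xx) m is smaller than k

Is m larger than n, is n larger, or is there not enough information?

m < u and u < k give m < k.
With k < p: m < u < k < p.
Then p < w extends the chain to w.
With w < n: m < u < k < p < w < n.
So n is larger.

n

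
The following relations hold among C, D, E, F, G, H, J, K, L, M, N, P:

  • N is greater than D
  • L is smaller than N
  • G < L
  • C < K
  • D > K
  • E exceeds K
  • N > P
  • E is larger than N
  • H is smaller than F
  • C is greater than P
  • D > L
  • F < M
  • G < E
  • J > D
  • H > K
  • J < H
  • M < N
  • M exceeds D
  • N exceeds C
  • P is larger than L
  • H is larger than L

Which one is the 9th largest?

C

The consecutive relations fix a unique order: G < L < P < C < K < D < J < H < F < M < N < E.
The 9th largest is C.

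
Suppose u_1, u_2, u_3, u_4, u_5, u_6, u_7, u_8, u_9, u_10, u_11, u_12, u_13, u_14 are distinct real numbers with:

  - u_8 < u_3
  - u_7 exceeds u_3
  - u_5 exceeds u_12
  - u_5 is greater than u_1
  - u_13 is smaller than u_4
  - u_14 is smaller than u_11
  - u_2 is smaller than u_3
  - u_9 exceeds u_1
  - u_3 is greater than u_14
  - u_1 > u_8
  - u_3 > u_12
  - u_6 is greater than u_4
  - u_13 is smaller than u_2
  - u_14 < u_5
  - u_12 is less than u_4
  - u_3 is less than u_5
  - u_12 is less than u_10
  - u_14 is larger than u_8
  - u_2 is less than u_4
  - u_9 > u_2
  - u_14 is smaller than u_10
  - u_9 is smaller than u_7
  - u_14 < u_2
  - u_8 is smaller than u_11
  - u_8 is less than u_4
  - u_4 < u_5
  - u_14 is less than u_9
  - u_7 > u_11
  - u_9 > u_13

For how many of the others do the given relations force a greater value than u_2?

Directly above u_2: u_4, u_9, u_3.
One step further: u_6, u_5, u_7 (6 so far).
Nothing else is reachable above u_2; 6 in all.

6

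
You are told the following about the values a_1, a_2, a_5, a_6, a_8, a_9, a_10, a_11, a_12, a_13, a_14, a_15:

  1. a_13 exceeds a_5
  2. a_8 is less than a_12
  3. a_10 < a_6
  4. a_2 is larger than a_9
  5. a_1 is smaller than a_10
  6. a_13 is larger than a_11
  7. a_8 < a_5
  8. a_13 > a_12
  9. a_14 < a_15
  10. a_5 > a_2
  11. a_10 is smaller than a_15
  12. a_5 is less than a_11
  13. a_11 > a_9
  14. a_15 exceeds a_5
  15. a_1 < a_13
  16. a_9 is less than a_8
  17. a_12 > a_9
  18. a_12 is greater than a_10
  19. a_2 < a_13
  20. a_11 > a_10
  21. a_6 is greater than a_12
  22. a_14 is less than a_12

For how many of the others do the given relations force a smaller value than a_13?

Directly below a_13: a_2, a_1, a_5, a_11, a_12.
One step further: a_9, a_14, a_10, a_8 (9 so far).
Nothing else is reachable below a_13; 9 in all.

9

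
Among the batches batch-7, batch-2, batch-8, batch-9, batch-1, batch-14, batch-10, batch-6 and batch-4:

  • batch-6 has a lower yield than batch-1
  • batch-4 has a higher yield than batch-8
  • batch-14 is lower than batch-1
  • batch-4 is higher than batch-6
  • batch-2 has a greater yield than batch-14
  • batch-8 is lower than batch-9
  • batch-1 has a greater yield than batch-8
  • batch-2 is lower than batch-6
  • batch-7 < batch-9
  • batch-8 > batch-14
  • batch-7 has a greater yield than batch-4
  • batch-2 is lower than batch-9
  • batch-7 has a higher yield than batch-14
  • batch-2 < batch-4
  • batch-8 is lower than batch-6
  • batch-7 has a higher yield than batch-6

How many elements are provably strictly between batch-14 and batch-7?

4

Chaining upward from batch-14 reaches: batch-8, batch-2, batch-6, batch-1, batch-4, batch-9.
Chaining downward from batch-7 reaches: batch-8, batch-2, batch-6, batch-4.
Strictly between batch-14 and batch-7 are those in both lists: batch-8, batch-2, batch-6, batch-4 — 4 elements.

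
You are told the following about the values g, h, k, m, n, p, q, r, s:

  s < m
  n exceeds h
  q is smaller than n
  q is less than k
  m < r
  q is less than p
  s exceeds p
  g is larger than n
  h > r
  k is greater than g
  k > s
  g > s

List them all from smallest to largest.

q < p < s < m < r < h < n < g < k

Each adjacent pair is fixed by a given relation: q < p; p < s; s < m; m < r; r < h; h < n; n < g; g < k. Chaining them end to end gives the full order.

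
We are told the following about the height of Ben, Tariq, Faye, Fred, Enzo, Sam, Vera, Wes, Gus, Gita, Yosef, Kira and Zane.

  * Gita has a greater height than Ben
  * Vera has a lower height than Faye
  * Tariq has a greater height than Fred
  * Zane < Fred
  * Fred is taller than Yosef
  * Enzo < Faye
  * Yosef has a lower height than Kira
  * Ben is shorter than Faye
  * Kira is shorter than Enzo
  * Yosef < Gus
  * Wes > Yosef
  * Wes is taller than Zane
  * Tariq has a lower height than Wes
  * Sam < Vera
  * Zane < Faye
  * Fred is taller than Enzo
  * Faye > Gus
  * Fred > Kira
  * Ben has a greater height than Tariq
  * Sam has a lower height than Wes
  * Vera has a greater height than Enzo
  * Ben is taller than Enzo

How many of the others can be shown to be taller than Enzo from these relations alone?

7

Directly above Enzo: Fred, Ben, Vera, Faye.
One step further: Tariq, Gita (6 so far).
One step further: Wes (7 so far).
No other element is forced above Enzo by the given relations, so the count is 7.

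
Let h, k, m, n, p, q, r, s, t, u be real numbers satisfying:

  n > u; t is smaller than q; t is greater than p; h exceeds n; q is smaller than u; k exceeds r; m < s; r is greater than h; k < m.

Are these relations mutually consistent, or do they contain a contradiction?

consistent

Every relation is compatible with p < t < q < u < n < h < r < k < m < s; the set is consistent.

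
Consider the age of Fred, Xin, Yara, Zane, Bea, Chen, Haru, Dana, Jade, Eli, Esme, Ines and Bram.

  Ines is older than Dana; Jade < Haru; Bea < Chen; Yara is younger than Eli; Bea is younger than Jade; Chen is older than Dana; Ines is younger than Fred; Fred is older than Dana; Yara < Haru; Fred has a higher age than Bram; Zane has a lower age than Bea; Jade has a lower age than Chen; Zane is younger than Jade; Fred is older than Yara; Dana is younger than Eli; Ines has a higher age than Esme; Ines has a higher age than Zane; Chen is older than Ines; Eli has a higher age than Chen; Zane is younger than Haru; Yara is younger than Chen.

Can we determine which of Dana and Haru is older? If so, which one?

undetermined

Following every chain through Dana: above Dana we get Ines, Fred, Chen, Eli.
Haru is not reached, and no chain runs the other way from Haru to Dana.
So the given relations leave the order of Dana and Haru undetermined.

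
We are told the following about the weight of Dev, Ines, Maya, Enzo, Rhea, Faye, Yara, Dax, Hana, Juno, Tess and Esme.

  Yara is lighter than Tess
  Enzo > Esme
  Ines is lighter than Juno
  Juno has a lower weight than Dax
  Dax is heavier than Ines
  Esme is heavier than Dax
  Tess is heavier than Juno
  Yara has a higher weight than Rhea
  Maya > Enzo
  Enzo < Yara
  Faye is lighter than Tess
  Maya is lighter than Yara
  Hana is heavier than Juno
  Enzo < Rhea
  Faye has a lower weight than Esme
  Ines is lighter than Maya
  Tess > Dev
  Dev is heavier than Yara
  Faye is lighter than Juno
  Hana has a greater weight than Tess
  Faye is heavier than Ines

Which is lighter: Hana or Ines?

Ines

Ines < Faye and Faye < Juno give Ines < Juno.
Then Juno < Dax extends the chain to Dax.
Then Dax < Esme extends the chain to Esme.
With Esme < Enzo: Ines < Faye < Juno < Dax < Esme < Enzo.
With Enzo < Maya: Ines < Faye < Juno < Dax < Esme < Enzo < Maya.
With Maya < Yara: Ines < Faye < Juno < Dax < Esme < Enzo < Maya < Yara.
Then Yara < Dev extends the chain to Dev.
With Dev < Tess: Ines < Faye < Juno < Dax < Esme < Enzo < Maya < Yara < Dev < Tess.
With Tess < Hana: Ines < Faye < Juno < Dax < Esme < Enzo < Maya < Yara < Dev < Tess < Hana.
So Ines < Hana; Ines is the lighter of the two.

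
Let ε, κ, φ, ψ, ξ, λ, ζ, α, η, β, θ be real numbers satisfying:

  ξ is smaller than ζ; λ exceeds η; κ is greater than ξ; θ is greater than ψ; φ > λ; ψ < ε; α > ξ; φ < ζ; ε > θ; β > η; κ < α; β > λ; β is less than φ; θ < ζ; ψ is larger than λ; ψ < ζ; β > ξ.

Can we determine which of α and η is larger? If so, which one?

Following every chain through η: above η we get λ, ψ, θ, β, φ, ζ, ε.
α is not reached, and no chain runs the other way from α to η.
So the given relations leave the order of η and α undetermined.

undetermined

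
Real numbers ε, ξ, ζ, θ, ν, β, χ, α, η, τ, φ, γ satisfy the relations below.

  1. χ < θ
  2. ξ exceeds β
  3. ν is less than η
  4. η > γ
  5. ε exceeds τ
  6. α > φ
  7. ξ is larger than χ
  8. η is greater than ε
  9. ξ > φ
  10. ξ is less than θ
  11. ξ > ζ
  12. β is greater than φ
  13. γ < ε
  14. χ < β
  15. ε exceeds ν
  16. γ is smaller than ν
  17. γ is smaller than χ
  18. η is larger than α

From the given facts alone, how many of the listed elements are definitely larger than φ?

From φ the given relations immediately reach α, β, ξ.
From those, η, θ — 5 in total.
Nothing else is reachable above φ; 5 in all.

5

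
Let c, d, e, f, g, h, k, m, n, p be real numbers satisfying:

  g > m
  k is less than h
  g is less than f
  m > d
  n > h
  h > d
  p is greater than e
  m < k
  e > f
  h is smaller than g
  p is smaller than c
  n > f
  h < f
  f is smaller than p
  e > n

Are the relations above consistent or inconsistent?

The single ordering d < m < k < h < g < f < n < e < p < c satisfies every listed relation, so no contradiction arises.

consistent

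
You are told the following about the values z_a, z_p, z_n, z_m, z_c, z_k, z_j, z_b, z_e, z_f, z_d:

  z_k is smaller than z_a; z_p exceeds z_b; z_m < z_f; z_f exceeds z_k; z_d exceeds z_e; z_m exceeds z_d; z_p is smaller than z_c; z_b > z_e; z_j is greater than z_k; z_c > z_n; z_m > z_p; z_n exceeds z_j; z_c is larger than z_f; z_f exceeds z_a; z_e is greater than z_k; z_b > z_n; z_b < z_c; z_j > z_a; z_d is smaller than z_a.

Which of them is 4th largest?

Chaining the given pairs: z_k < z_e < z_d < z_a < z_j < z_n < z_b < z_p < z_m < z_f < z_c.
The 4th largest is z_p.

z_p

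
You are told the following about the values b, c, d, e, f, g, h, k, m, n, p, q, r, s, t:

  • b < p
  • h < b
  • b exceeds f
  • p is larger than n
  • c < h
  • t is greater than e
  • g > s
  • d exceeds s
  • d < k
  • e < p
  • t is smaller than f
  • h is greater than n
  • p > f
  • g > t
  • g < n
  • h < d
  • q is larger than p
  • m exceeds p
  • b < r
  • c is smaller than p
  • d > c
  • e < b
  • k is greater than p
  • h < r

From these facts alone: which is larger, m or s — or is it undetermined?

m

Link the given pairs in sequence: s < g; g < n; n < h; h < b; b < p; p < m.
Together: s < g < n < h < b < p < m.
So m is larger.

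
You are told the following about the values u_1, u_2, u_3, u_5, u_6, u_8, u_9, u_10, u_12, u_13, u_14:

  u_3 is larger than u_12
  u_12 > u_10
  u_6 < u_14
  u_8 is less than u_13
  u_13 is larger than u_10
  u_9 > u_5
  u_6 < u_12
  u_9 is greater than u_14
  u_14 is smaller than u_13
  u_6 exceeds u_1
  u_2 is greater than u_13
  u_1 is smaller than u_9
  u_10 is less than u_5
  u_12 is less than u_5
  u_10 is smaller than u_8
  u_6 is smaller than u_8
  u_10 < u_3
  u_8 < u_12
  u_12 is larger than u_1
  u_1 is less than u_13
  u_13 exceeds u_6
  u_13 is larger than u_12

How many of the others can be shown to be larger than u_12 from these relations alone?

The elements the relations force above u_12 are u_5, u_13, u_2, u_3, u_9 — no chain reaches any other.
That is 5.

5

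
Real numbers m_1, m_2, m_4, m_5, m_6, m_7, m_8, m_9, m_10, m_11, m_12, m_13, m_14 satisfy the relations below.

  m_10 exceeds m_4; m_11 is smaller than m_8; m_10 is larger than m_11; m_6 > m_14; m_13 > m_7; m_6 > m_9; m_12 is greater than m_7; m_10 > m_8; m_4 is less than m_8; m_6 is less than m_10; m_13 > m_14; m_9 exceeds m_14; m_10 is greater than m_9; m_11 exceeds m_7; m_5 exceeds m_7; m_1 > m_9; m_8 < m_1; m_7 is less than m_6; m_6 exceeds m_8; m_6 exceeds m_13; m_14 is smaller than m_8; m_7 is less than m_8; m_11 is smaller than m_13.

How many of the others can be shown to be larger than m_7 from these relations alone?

8

Directly above m_7: m_11, m_5, m_13, m_8, m_12, m_6.
One step further: m_1, m_10 (8 so far).
No other element is forced above m_7 by the given relations, so the count is 8.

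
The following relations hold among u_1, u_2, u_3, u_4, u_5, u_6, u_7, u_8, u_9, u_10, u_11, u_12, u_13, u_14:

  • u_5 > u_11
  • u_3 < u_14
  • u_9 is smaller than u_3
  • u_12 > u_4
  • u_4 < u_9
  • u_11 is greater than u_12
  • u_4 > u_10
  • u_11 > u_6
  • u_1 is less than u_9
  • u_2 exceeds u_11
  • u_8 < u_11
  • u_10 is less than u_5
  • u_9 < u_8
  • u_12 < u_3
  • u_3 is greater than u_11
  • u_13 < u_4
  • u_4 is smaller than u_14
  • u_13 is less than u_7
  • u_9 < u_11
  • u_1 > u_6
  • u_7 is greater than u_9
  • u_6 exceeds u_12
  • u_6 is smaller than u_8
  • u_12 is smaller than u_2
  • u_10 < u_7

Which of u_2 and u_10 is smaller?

u_10

u_10 < u_4 and u_4 < u_12 give u_10 < u_12.
Then u_12 < u_6 extends the chain to u_6.
With u_6 < u_1: u_10 < u_4 < u_12 < u_6 < u_1.
With u_1 < u_9: u_10 < u_4 < u_12 < u_6 < u_1 < u_9.
With u_9 < u_8: u_10 < u_4 < u_12 < u_6 < u_1 < u_9 < u_8.
Then u_8 < u_11 extends the chain to u_11.
Then u_11 < u_2 extends the chain to u_2.
So u_10 < u_2; u_10 is the smaller of the two.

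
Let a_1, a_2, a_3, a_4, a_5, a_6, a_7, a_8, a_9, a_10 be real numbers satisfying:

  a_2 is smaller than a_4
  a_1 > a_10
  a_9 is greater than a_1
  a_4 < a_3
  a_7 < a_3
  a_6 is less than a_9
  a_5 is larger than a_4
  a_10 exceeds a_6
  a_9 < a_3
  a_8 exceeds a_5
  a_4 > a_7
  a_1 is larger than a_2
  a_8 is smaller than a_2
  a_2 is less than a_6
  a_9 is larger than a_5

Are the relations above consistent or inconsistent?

We have a_2 < a_4 stated directly, yet also a_4 < a_5 < a_8 < a_2 by chaining the others — so a_4 < a_2. Contradiction.

inconsistent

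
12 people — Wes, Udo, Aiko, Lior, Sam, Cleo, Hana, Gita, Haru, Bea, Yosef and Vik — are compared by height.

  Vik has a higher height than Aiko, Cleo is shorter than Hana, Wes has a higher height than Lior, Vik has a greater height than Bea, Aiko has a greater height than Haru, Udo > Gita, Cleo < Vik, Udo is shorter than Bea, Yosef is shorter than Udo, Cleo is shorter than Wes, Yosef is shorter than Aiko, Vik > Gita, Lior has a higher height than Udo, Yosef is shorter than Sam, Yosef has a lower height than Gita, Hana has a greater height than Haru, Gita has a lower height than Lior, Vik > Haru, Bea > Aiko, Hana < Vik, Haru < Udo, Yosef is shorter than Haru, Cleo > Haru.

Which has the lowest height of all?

Yosef

Chaining upward from Yosef: directly above it, Gita, Haru, Udo, Sam, Aiko; then Cleo, Lior, Hana, Bea, Vik; then Wes.
That covers every other element, and nothing is given below Yosef, so Yosef is the lowest height.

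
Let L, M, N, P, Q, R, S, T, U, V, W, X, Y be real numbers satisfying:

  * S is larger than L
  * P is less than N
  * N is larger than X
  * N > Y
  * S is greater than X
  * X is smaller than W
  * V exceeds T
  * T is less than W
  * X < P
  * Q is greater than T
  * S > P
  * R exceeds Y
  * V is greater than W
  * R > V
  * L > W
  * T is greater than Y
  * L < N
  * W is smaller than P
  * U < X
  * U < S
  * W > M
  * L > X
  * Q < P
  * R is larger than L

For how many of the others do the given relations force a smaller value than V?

From V the given relations immediately reach T, W.
From those, M, Y, X — 5 in total.
From those, U — 6 in total.
Nothing else is reachable below V; 6 in all.

6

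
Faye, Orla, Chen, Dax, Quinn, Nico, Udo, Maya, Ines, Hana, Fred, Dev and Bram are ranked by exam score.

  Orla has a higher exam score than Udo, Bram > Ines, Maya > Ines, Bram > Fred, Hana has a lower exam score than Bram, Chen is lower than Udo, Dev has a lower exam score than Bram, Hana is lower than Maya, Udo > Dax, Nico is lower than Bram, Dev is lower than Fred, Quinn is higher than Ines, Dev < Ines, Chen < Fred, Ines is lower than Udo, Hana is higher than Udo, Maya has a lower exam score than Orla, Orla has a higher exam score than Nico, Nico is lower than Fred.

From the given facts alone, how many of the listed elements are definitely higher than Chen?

From Chen the given relations immediately reach Fred, Udo.
From those, Hana, Bram, Orla — 5 in total.
From those, Maya — 6 in total.
Nothing else is reachable above Chen; 6 in all.

6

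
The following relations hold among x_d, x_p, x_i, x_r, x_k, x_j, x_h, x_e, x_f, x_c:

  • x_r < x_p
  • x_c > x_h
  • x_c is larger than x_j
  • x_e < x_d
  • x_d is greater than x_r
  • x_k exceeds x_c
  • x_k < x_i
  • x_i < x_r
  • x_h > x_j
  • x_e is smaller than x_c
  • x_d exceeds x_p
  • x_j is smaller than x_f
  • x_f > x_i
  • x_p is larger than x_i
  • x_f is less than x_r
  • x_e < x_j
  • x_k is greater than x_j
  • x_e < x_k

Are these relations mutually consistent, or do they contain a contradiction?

The single ordering x_e < x_j < x_h < x_c < x_k < x_i < x_f < x_r < x_p < x_d satisfies every listed relation, so no contradiction arises.

consistent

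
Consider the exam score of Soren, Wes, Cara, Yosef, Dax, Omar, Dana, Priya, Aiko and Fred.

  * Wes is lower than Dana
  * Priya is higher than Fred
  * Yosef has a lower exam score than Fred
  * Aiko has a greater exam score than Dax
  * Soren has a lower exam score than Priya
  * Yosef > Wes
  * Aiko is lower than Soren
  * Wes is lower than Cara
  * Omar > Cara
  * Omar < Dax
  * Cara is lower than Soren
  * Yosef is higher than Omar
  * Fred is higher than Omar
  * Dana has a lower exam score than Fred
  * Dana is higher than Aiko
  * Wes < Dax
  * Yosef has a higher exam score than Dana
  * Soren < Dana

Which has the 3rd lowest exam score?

Omar

Piecing the relations together gives one ordering: Wes < Cara < Omar < Dax < Aiko < Soren < Dana < Yosef < Fred < Priya.
Counting 3 from the smallest end gives Omar.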